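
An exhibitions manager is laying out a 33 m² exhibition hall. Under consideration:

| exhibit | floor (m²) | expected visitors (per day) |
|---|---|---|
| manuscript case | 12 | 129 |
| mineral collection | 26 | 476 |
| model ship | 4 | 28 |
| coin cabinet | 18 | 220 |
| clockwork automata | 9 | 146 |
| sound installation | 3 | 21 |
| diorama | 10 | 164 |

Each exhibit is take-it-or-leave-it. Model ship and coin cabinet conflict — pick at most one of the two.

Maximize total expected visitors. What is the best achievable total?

By expected visitors per m²: mineral collection 18.31, diorama 16.40, clockwork automata 16.22, coin cabinet 12.22 lead.
The ratio ordering already packs tightly: mineral collection + model ship + sound installation, 33 m², 525.
No other feasible combination exceeds 525.

525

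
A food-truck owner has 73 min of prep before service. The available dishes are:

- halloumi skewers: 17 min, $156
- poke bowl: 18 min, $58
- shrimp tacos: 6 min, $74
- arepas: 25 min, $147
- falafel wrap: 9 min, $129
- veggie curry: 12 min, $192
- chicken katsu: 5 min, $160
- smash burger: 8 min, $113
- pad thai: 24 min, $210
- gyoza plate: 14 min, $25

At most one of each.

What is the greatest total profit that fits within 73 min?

921

Ranking by ratio (profit/min): chicken katsu 32.00, veggie curry 16.00, falafel wrap 14.33, smash burger 14.12.
The ratio heuristic lands on halloumi skewers + shrimp tacos + falafel wrap + veggie curry + chicken katsu + smash burger + gyoza plate (849) but leaves 2 min idle.
The 22 min tied up in smash burger and gyoza plate is better spent on pad thai — total rises to 921 (73 min).
No other feasible combination exceeds 921.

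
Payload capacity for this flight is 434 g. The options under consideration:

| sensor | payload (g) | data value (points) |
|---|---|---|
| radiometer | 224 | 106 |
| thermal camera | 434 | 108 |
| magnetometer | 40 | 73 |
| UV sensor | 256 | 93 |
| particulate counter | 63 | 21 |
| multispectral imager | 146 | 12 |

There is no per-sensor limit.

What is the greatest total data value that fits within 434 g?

730

Ranking by ratio (data value/g): magnetometer 1.82, radiometer 0.47, UV sensor 0.36.
Taking 10×magnetometer: 400 g used, 730 in data value.
Every other selection either busts 434 g or fails to beat 730.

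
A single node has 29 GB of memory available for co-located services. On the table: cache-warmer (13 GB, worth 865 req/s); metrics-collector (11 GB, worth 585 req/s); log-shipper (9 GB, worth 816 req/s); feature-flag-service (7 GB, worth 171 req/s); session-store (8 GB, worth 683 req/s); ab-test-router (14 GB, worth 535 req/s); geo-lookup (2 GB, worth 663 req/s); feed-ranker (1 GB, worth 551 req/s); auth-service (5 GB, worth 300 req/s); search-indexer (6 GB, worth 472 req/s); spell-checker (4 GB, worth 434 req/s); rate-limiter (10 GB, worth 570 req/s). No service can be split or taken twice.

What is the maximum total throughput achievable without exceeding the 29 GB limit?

3447

Best packing: log-shipper + session-store + geo-lookup + feed-ranker + auth-service + spell-checker — 29 GB, 3447 total.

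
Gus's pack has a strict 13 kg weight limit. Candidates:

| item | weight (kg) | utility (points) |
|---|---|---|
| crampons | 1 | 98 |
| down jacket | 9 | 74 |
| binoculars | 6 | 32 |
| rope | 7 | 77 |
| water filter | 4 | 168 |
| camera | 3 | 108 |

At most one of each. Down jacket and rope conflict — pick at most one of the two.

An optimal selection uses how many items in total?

3

The maximum utility within 13 kg is 374.
One optimal bundle: crampons + water filter + camera (8 kg).
Any selection reaching 374 contains exactly 3 items.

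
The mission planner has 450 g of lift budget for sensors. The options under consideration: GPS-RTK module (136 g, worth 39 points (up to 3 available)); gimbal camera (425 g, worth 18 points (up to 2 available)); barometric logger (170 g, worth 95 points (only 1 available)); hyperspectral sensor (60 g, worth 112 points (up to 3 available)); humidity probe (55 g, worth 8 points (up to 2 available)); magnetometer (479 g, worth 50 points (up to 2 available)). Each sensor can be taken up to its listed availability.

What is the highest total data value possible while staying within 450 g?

Barometric logger + 3×hyperspectral sensor + humidity probe uses 405 of the 450 g and totals 439.

439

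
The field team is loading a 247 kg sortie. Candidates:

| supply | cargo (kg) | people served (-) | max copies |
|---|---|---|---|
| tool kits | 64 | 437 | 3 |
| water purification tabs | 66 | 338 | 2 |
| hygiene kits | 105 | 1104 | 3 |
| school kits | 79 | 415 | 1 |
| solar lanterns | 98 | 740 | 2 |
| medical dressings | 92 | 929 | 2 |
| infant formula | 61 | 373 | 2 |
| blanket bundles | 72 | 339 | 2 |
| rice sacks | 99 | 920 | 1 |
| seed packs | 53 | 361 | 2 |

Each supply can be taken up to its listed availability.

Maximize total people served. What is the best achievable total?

2231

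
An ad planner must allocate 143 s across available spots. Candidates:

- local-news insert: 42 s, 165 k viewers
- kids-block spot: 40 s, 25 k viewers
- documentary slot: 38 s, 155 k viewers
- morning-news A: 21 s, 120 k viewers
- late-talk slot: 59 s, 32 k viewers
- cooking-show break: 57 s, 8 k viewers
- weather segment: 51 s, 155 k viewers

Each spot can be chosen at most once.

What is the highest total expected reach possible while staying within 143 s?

Taking the top-ratio spots first gives local-news insert + kids-block spot + documentary slot + morning-news A for 465 (141 s).
Dropping kids-block spot and morning-news A frees 61 s; slotting in weather segment (51 s) lifts the total to 475 at 131 s.
The closest alternative, local-news insert + kids-block spot + documentary slot + morning-news A, reaches only 465.

475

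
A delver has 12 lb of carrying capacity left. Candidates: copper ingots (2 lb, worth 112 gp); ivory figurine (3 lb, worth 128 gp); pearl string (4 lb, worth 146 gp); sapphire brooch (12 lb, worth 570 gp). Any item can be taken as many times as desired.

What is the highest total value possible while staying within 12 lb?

Best packing: 6×copper ingots — 12 lb, 672 total.
That's the maximum — no swap from here does better than 672.

672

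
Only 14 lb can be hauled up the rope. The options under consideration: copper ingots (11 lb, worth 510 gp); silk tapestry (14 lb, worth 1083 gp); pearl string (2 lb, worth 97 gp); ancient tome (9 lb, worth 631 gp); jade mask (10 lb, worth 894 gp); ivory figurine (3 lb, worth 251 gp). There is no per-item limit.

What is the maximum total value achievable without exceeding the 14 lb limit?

1145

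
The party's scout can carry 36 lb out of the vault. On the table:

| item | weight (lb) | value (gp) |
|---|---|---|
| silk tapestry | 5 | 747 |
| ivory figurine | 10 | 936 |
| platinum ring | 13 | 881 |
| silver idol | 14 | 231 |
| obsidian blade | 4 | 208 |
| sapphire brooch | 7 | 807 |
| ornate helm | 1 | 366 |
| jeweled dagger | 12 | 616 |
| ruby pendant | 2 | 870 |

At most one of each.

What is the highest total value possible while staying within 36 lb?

A density-first pass picks silk tapestry + ivory figurine + obsidian blade + sapphire brooch + ornate helm + ruby pendant — 3934 at 29 lb.
The 7 lb tied up in sapphire brooch is better spent on platinum ring — total rises to 4008 (35 lb).

4008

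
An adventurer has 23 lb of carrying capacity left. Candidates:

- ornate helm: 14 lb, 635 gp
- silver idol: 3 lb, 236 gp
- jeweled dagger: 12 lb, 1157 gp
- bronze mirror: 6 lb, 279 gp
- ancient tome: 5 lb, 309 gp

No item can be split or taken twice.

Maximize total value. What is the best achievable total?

1745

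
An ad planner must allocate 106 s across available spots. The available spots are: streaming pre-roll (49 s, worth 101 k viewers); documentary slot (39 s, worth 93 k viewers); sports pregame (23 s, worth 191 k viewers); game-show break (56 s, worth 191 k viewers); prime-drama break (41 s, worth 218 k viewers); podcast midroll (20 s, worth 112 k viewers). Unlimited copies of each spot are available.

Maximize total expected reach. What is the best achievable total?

Ranking by ratio (expected reach/s): sports pregame 8.30, podcast midroll 5.60, prime-drama break 5.32.
The ratio ordering already packs tightly: 4×sports pregame, 92 s, 764.
That's the maximum — no swap from here does better than 764.

764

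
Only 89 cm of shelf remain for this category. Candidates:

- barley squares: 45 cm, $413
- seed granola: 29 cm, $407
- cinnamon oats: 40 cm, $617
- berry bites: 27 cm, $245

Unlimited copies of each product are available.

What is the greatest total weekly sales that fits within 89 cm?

By weekly sales per cm: cinnamon oats 15.43, seed granola 14.03, barley squares 9.18 lead.
Taking 2×cinnamon oats: 80 cm used, 1234 in weekly sales.
Every other selection either busts 89 cm or fails to beat 1234.

1234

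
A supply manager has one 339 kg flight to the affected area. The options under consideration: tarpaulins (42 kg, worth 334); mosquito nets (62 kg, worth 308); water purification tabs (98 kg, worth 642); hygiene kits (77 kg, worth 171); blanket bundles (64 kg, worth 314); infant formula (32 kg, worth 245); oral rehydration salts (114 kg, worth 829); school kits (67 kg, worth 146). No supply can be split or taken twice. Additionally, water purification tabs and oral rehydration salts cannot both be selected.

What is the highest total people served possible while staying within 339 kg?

2030

Tarpaulins + mosquito nets + blanket bundles + infant formula + oral rehydration salts uses 314 of the 339 kg and totals 2030.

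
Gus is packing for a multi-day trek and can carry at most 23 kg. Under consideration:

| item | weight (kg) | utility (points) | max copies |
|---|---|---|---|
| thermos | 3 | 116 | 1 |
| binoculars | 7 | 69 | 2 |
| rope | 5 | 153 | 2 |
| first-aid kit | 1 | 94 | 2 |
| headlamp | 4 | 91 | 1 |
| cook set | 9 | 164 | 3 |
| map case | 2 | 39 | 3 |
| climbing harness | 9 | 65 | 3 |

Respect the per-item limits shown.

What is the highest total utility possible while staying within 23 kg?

779

Density check — first-aid kit 94.00, thermos 38.67, rope 30.60 are the best per kg.
Taking thermos + 2×rope + 2×first-aid kit + headlamp + 2×map case: 23 kg used, 779 in utility.
That's the maximum — no swap from here does better than 779.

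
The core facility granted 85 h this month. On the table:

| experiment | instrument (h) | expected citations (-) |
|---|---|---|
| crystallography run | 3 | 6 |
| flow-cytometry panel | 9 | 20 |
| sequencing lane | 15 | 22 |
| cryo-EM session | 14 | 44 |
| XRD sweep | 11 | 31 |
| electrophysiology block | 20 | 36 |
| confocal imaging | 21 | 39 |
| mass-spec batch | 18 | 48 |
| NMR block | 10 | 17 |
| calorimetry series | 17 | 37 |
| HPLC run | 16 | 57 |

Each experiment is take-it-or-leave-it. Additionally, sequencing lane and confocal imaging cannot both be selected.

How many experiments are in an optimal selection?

Optimal total is 237.
For example flow-cytometry panel + cryo-EM session + XRD sweep + mass-spec batch + calorimetry series + HPLC run achieves it, using 85 h.
Every optimal selection uses 6 experiments.

6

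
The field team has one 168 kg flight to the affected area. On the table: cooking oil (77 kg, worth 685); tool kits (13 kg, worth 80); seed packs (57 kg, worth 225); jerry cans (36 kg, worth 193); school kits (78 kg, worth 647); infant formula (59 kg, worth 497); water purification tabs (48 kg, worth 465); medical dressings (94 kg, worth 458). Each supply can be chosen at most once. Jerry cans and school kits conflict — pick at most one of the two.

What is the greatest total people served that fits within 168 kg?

Greedy by ratio would take cooking oil + tool kits + water purification tabs: 138 kg used, total 1230.
Dropping water purification tabs frees 48 kg; slotting in school kits (78 kg) lifts the total to 1412 at 168 kg.
Runner-up cooking oil + jerry cans + water purification tabs tops out at 1343.

1412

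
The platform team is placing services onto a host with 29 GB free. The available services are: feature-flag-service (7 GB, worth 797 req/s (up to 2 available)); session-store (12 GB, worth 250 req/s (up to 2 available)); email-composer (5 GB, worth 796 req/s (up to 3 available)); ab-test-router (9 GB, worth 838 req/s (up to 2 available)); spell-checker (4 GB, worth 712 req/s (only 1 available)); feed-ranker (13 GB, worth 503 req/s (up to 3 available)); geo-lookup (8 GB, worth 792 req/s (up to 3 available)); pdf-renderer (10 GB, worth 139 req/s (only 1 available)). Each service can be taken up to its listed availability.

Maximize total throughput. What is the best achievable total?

Ranking by ratio (throughput/GB): spell-checker 178.00, email-composer 159.20, feature-flag-service 113.86.
The ratio heuristic lands on feature-flag-service + 3×email-composer + spell-checker (3897) but leaves 3 GB idle.
The 4 GB tied up in spell-checker is better spent on feature-flag-service — total rises to 3982 (29 GB).
That's the maximum — no swap from here does better than 3982.

3982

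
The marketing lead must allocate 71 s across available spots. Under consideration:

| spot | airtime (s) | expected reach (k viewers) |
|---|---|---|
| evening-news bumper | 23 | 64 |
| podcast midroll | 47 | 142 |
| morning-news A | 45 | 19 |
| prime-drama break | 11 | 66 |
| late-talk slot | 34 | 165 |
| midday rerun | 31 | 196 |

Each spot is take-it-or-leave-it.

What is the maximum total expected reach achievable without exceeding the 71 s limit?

361

The ratio heuristic lands on evening-news bumper + prime-drama break + midday rerun (326) but leaves 6 s idle.
The 34 s tied up in evening-news bumper and prime-drama break is better spent on late-talk slot — total rises to 361 (65 s).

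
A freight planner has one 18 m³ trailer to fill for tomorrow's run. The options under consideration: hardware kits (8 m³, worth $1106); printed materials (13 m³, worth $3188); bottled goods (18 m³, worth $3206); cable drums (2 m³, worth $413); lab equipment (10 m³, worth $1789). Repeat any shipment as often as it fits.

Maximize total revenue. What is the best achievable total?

4014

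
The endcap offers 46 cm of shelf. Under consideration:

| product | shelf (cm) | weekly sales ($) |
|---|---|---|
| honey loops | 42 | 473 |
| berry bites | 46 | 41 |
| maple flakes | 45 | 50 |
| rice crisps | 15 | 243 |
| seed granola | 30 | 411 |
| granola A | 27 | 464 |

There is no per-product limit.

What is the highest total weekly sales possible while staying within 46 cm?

729

The ratio heuristic lands on rice crisps + granola A (707) but leaves 4 cm idle.
Dropping granola A frees 27 cm; slotting in 2×rice crisps (30 cm) lifts the total to 729 at 45 cm.
No other feasible combination exceeds 729.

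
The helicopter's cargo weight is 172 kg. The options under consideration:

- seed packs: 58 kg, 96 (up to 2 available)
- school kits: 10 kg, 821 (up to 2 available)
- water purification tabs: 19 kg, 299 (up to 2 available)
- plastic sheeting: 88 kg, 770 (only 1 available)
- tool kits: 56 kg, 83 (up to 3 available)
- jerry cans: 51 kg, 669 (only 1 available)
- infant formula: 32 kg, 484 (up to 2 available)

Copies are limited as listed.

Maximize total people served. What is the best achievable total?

3578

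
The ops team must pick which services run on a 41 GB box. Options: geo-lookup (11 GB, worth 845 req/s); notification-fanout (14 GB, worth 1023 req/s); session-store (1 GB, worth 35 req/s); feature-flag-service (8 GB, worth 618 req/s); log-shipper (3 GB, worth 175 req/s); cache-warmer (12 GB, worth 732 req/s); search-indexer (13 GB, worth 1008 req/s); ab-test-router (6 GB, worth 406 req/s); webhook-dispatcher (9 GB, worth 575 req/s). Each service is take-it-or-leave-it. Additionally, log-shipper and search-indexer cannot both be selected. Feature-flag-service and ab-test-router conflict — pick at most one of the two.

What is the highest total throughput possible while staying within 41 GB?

Best packing: geo-lookup + feature-flag-service + search-indexer + webhook-dispatcher — 41 GB, 3046 total.
The closest alternative, geo-lookup + notification-fanout + session-store + search-indexer, reaches only 2911.

3046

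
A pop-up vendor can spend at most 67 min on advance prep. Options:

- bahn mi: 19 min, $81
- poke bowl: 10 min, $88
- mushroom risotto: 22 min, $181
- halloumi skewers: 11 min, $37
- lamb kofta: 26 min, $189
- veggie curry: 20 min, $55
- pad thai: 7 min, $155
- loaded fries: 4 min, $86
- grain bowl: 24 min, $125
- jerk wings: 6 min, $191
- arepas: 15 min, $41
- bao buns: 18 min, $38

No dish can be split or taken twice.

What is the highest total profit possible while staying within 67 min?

Taking the top-ratio dishes first gives poke bowl + mushroom risotto + halloumi skewers + pad thai + loaded fries + jerk wings for 738 (60 min).
Replace poke bowl and halloumi skewers with lamb kofta: the trade gains 64 net, giving 802 at 65 min.
The closest alternative, poke bowl + halloumi skewers + lamb kofta + pad thai + loaded fries + jerk wings, reaches only 746.

802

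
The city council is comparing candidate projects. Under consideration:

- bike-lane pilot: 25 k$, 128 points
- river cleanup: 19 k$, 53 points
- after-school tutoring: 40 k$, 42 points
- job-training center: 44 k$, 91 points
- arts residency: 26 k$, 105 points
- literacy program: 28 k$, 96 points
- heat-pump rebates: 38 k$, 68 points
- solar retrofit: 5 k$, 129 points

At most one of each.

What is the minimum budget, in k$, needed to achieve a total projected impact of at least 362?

56

Need the lightest bundle worth ≥ 362.
bike-lane pilot + arts residency + solar retrofit reaches 362 using 56 k$.
Below 56 k$ the best achievable stays under 362.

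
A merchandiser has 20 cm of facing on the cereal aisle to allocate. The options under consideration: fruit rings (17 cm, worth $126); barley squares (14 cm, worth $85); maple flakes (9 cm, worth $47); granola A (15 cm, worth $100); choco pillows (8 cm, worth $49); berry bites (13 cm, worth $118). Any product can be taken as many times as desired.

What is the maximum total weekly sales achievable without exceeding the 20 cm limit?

126

Ranking by ratio (weekly sales/cm): berry bites 9.08, fruit rings 7.41, granola A 6.67, choco pillows 6.12.
A density-first pass picks berry bites — 118 at 13 cm.
Replace berry bites with fruit rings: the trade gains 8 net, giving 126 at 17 cm.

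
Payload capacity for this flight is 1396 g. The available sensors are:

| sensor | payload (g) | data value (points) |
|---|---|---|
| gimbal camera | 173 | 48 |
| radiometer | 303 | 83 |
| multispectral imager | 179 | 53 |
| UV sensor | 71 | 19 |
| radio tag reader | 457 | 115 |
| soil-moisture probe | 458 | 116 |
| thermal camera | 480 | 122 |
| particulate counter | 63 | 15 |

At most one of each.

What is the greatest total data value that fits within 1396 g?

362

Ranking by ratio (data value/g): multispectral imager 0.30, gimbal camera 0.28, radiometer 0.27, UV sensor 0.27.
The ratio heuristic lands on gimbal camera + radiometer + multispectral imager + UV sensor + thermal camera + particulate counter (340) but leaves 127 g idle.
A better packing is gimbal camera + radiometer + radio tag reader + soil-moisture probe: 1391 g, total 362.
No other feasible combination exceeds 362.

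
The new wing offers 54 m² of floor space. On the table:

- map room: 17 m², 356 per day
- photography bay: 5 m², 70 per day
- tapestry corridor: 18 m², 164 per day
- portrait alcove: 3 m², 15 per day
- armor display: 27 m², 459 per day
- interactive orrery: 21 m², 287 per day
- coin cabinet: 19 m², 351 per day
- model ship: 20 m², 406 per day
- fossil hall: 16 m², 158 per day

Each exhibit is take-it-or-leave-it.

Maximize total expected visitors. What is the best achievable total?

Filling by ratio: map room + photography bay + portrait alcove + model ship for 847, with 9 m² left unused.
Dropping map room and portrait alcove frees 20 m²; slotting in armor display (27 m²) lifts the total to 935 at 52 m².
The spare 2 m² is too small for any remaining exhibit, and no exchange beats 935.

935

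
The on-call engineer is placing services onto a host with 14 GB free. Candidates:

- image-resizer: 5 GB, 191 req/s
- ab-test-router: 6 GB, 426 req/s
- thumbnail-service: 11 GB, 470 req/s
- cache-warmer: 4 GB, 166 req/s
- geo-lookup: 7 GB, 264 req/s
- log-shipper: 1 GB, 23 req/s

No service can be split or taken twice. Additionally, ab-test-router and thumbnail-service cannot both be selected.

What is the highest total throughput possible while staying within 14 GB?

Density check — ab-test-router 71.00, thumbnail-service 42.73, cache-warmer 41.50, image-resizer 38.20 are the best per GB.
Taking the top-ratio services first gives ab-test-router + cache-warmer + log-shipper for 615 (11 GB).
The 4 GB tied up in cache-warmer is better spent on geo-lookup — total rises to 713 (14 GB).
An exhaustive check of the 64 subsets confirms 713.

713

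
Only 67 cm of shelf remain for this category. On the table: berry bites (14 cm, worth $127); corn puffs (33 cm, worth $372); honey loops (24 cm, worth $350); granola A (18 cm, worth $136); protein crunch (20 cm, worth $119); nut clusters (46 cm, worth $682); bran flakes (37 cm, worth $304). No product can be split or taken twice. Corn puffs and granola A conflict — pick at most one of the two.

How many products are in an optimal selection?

The maximum weekly sales within 67 cm is 818.
For example granola A + nut clusters achieves it, using 64 cm.
Every optimal selection uses 2 products.

2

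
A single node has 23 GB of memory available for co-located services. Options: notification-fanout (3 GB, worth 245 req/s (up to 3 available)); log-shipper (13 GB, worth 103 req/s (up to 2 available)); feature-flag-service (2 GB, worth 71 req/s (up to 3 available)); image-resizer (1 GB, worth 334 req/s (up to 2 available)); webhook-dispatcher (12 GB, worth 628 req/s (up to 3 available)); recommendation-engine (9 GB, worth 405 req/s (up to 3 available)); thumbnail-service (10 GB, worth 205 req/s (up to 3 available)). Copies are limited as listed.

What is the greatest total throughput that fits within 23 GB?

Best packing: 3×notification-fanout + 2×image-resizer + webhook-dispatcher — 23 GB, 2031 total.
That's the maximum — no swap from here does better than 2031.

2031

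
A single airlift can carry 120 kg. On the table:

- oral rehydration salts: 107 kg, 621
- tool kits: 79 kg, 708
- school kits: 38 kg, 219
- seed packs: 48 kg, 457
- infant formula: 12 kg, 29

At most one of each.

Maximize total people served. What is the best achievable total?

927

A density-first pass picks school kits + seed packs + infant formula — 705 at 98 kg.
Replace seed packs and infant formula with tool kits: the trade gains 222 net, giving 927 at 117 kg.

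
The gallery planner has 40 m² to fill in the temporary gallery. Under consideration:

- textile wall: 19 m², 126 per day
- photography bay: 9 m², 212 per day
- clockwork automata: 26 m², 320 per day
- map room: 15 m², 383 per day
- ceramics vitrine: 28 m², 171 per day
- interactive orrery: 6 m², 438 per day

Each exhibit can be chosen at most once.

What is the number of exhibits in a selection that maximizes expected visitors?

Best achievable expected visitors is 1033.
One optimal bundle: photography bay + map room + interactive orrery (30 m²).
Any selection reaching 1033 contains exactly 3 exhibits.

3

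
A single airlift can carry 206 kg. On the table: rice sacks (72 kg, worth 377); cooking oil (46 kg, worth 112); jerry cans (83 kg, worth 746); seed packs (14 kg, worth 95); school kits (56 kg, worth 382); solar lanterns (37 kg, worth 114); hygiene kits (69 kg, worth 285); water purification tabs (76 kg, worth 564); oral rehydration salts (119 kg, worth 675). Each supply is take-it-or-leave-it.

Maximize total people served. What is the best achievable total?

1424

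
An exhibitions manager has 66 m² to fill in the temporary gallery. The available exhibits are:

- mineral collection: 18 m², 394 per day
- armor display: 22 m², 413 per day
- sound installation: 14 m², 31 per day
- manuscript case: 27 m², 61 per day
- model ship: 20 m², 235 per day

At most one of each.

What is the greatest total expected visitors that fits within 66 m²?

Mineral collection + armor display + model ship uses 60 of the 66 m² and totals 1042.
Runner-up mineral collection + armor display + sound installation tops out at 838.

1042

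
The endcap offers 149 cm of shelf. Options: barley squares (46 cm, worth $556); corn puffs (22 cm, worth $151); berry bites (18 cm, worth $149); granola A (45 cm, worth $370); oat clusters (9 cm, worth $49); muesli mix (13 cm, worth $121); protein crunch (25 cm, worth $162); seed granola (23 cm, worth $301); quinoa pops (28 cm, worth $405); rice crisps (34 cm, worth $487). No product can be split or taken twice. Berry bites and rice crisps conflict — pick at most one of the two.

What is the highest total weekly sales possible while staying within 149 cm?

1870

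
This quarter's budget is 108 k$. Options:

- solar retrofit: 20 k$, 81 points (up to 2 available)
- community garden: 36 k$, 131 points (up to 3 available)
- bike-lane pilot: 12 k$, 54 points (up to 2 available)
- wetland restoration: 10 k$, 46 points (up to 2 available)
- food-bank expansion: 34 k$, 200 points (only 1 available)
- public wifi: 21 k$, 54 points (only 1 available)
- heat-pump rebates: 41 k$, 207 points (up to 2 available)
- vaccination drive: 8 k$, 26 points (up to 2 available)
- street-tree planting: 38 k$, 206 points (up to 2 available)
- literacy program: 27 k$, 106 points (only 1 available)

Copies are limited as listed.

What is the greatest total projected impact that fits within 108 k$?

The ratio heuristic lands on bike-lane pilot + 2×wetland restoration + food-bank expansion + street-tree planting (552) but leaves 4 k$ idle.
Dropping wetland restoration frees 10 k$; slotting in bike-lane pilot (12 k$) lifts the total to 560 at 106 k$.
Every other selection either busts 108 k$ or exceeds an availability limit or fails to beat 560.

560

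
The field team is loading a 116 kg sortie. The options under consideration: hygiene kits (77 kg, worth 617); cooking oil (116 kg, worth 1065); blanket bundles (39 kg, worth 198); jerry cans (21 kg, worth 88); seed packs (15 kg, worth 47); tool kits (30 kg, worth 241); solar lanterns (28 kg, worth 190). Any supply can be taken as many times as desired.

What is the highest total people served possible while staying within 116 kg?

1065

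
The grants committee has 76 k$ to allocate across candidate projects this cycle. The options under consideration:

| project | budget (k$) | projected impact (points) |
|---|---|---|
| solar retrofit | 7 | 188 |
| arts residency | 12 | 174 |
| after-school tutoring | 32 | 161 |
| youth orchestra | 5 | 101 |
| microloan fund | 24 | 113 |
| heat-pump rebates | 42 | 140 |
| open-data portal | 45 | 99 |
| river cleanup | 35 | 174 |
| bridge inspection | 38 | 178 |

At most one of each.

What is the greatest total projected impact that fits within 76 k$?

641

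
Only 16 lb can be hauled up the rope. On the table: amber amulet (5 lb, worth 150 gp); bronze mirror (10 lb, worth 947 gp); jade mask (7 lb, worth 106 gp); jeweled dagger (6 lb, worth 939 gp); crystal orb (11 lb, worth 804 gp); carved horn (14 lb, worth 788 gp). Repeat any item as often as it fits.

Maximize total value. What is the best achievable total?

1886

A density-first pass picks 2×jeweled dagger — 1878 at 12 lb.
The 6 lb tied up in jeweled dagger is better spent on bronze mirror — total rises to 1886 (16 lb).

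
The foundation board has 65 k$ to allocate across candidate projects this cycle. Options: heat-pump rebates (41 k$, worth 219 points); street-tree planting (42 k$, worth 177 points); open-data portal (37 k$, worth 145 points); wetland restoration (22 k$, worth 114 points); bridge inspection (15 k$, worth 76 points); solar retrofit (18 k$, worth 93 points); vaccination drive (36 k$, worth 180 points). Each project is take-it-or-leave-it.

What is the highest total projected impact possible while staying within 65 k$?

333

Density check — heat-pump rebates 5.34, wetland restoration 5.18, solar retrofit 5.17, bridge inspection 5.07 are the best per k$.
Taking heat-pump rebates + wetland restoration: 63 k$ used, 333 in projected impact.
An exhaustive check of the 128 subsets confirms 333.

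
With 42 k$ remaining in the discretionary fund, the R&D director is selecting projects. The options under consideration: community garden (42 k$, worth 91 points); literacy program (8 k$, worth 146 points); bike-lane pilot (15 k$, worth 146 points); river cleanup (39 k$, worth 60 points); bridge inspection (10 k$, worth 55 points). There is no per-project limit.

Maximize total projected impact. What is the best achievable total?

Taking 5×literacy program: 40 k$ used, 730 in projected impact.

730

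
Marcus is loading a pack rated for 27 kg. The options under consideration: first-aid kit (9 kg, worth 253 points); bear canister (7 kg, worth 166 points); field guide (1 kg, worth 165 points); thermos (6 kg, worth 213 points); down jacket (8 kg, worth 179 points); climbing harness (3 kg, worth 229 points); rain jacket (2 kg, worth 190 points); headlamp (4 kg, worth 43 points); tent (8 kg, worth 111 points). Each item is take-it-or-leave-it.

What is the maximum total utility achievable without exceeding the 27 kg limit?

1142

A density-first pass picks first-aid kit + field guide + thermos + climbing harness + rain jacket + headlamp — 1093 at 25 kg.
Replace first-aid kit and headlamp with bear canister + down jacket: the trade gains 49 net, giving 1142 at 27 kg.
Next best is first-aid kit + field guide + thermos + climbing harness + rain jacket + headlamp at 1093 (25 kg) — short by 49.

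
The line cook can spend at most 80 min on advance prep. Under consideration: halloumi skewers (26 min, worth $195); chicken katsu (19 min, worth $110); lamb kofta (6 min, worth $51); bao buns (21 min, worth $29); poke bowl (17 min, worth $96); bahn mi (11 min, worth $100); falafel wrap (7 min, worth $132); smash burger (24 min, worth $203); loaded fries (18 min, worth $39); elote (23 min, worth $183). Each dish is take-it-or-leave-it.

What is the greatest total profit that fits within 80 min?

713

Taking the top-ratio dishes first gives lamb kofta + bahn mi + falafel wrap + smash burger + elote for 669 (71 min).
The 17 min tied up in lamb kofta and bahn mi is better spent on halloumi skewers — total rises to 713 (80 min).
Next best is halloumi skewers + lamb kofta + bahn mi + falafel wrap + smash burger at 681 (74 min) — short by 32.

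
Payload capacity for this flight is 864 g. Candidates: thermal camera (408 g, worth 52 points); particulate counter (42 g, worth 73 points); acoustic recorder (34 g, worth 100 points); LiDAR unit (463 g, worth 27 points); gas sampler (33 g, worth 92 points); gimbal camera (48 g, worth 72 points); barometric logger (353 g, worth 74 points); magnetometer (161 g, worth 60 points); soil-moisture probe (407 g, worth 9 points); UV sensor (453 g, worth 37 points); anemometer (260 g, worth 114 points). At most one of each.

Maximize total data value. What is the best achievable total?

525

Density check — acoustic recorder 2.94, gas sampler 2.79, particulate counter 1.74 are the best per g.
Greedy by ratio would take particulate counter + acoustic recorder + gas sampler + gimbal camera + magnetometer + anemometer: 578 g used, total 511.
The 161 g tied up in magnetometer is better spent on barometric logger — total rises to 525 (770 g).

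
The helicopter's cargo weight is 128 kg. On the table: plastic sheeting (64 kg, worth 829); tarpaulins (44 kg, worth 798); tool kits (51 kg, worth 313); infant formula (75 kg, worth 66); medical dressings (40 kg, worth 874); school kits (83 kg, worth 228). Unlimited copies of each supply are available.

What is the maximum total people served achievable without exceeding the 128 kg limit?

2622

Best packing: 3×medical dressings — 120 kg, 2622 total.
Nothing else within 128 kg beats 2622.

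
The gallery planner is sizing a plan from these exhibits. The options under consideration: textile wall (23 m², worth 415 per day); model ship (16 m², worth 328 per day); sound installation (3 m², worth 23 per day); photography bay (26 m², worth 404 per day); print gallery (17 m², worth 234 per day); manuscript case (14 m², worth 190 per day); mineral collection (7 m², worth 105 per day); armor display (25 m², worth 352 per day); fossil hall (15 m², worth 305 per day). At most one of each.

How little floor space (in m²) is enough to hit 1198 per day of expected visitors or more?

Look for the lowest-floor combination reaching 1198.
textile wall + model ship + manuscript case + fossil hall reaches 1238 using 68 m².
Below 68 m² the best achievable stays under 1198.

68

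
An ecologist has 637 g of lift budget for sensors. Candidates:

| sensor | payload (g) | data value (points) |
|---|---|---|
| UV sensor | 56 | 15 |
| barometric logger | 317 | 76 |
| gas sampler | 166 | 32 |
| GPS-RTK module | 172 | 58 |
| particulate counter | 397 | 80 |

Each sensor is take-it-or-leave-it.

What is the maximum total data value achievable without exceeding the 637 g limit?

By data value per g: GPS-RTK module 0.34, UV sensor 0.27, barometric logger 0.24 lead.
Taking the top-ratio sensors first gives UV sensor + barometric logger + GPS-RTK module for 149 (545 g).
The 317 g tied up in barometric logger is better spent on particulate counter — total rises to 153 (625 g).
Nothing else within 637 g beats 153.

153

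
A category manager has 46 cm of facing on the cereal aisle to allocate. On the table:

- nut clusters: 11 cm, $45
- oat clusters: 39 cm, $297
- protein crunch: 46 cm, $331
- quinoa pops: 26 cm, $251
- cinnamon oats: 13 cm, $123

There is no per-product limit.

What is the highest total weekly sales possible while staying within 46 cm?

374

Ranking by ratio (weekly sales/cm): quinoa pops 9.65, cinnamon oats 9.46, oat clusters 7.62.
Quinoa pops + cinnamon oats uses 39 of the 46 cm and totals 374.
Every other selection either busts 46 cm or fails to beat 374.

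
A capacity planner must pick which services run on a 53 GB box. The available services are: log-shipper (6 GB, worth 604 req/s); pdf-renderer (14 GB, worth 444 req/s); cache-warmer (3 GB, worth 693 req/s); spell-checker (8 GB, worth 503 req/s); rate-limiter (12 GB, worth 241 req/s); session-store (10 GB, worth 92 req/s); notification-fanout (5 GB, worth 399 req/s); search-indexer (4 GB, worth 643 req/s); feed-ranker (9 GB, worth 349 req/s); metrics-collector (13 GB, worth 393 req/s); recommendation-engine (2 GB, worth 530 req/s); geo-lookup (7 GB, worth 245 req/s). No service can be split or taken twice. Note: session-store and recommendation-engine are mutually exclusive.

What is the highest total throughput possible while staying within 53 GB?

Density check — recommendation-engine 265.00, cache-warmer 231.00, search-indexer 160.75, log-shipper 100.67 are the best per GB.
Taking the top-ratio services first gives log-shipper + cache-warmer + spell-checker + notification-fanout + search-indexer + feed-ranker + recommendation-engine + geo-lookup for 3966 (44 GB).
The 7 GB tied up in geo-lookup is better spent on pdf-renderer — total rises to 4165 (51 GB).
That's the maximum — no feasible swap from here does better than 4165.

4165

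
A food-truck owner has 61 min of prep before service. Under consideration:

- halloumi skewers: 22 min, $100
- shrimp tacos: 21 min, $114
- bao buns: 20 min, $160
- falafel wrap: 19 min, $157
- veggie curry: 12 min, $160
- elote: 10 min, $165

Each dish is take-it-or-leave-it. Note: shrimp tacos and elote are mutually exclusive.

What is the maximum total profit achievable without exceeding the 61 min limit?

642

Best packing: bao buns + falafel wrap + veggie curry + elote — 61 min, 642 total.
Next best is bao buns + veggie curry + elote at 485 (42 min) — short by 157.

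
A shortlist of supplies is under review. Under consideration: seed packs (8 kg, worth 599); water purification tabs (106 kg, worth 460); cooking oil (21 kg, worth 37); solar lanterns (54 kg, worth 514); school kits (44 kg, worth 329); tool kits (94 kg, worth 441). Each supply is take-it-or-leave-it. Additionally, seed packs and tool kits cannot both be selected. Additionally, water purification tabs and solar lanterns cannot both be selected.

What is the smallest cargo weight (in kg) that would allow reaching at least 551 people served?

Look for the lowest-cargo combination reaching 551.
seed packs reaches 599 using 8 kg.
Below 8 kg the best achievable stays under 551.

8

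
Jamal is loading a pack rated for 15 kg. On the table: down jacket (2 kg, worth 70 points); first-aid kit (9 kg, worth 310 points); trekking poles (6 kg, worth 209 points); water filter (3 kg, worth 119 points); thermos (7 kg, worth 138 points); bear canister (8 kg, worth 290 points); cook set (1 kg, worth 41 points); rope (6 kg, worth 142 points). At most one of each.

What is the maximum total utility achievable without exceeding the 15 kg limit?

Taking the top-ratio items first gives down jacket + water filter + bear canister + cook set for 520 (14 kg).
Replace bear canister with first-aid kit: the trade gains 20 net, giving 540 at 15 kg.
Nothing else within 15 kg beats 540.

540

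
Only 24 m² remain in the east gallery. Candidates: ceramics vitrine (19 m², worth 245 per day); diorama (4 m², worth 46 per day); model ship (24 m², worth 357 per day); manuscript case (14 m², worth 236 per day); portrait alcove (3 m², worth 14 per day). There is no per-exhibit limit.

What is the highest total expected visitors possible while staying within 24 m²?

357

Density check — manuscript case 16.86, model ship 14.88, ceramics vitrine 12.89 are the best per m².
Greedy by ratio would take 2×diorama + manuscript case: 22 m² used, total 328.
Replace 2×diorama and manuscript case with model ship: the trade gains 29 net, giving 357 at 24 m².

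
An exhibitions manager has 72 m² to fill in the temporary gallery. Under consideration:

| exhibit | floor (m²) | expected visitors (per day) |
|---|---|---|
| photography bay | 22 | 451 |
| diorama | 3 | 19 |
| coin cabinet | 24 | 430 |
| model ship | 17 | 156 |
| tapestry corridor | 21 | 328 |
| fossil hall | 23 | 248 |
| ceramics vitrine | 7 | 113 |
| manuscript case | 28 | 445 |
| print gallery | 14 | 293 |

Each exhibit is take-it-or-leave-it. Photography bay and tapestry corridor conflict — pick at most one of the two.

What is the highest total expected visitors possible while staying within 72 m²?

1306

Density check — print gallery 20.93, photography bay 20.50, coin cabinet 17.92, ceramics vitrine 16.14 are the best per m².
Photography bay + diorama + coin cabinet + ceramics vitrine + print gallery uses 70 of the 72 m² and totals 1306.
An exhaustive check of the 512 subsets confirms 1306.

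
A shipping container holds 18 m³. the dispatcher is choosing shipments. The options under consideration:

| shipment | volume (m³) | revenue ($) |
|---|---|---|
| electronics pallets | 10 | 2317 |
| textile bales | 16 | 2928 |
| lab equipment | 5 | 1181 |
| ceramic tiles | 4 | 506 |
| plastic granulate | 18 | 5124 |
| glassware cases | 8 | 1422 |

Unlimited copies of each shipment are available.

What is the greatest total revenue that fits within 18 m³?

5124

Ranking by ratio (revenue/m³): plastic granulate 284.67, lab equipment 236.20, electronics pallets 231.70, textile bales 183.00.
The ratio ordering already packs tightly: plastic granulate, 18 m³, 5124.
Nothing else within 18 m³ beats 5124.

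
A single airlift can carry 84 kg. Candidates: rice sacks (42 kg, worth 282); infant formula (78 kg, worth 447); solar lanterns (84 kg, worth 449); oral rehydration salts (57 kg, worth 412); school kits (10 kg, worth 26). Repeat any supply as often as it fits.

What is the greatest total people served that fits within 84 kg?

564

Greedy by ratio would take oral rehydration salts + 2×school kits: 77 kg used, total 464.
The 77 kg tied up in oral rehydration salts and 2×school kits is better spent on 2×rice sacks — total rises to 564 (84 kg).
Every other selection either busts 84 kg or fails to beat 564.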